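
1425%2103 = 1425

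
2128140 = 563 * 3780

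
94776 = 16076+78700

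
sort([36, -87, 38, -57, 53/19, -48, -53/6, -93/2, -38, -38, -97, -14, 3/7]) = [-97, -87, -57, -48, -93/2, -38, -38, -14, -53/6, 3/7, 53/19, 36, 38]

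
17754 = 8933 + 8821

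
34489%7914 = 2833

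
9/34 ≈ 0.265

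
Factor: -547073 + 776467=2^1 * 11^1 * 10427^1=229394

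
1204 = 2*602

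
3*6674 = 20022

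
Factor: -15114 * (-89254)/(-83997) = -1 * 2^2 * 3^(-3) * 11^2 * 17^(-1) * 61^(-1) * 229^1 * 4057^1 = -449661652/27999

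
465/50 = 93/10 = 9.30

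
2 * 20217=40434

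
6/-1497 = -2/499 ≈ -0.00401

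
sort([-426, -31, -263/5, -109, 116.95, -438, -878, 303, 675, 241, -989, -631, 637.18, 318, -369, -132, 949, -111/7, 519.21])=[-989, -878, -631, -438, -426, -369, -132, -109, -263/5, -31, -111/7, 116.95, 241, 303, 318, 519.21, 637.18, 675, 949]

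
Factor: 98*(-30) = -1*2^2*3^1*5^1*7^2 = -2940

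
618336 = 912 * 678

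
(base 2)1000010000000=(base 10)4224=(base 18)d0c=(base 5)113344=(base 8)10200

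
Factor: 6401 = 37^1 * 173^1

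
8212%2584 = 460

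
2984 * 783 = 2336472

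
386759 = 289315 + 97444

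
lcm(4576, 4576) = 4576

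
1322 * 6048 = 7995456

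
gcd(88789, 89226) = 1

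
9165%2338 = 2151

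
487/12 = 40 + 7/12 ≈ 40.58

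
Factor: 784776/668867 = 2^3*3^1*19^1*1721^1*668867^(-1)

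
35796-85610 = -49814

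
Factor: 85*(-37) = -1*5^1*17^1*37^1 = -3145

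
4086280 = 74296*55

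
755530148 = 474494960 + 281035188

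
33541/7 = 4791 + 4/7≈4791.57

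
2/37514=1/18757 ≈ 0.0000533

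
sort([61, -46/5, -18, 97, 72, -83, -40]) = [-83, -40, -18, -46/5, 61, 72, 97]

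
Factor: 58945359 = 3^1 * 11^1 * 1786223^1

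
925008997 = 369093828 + 555915169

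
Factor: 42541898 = 2^1*7^2*29^1*14969^1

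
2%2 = 0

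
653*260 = 169780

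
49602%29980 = 19622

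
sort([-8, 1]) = [-8, 1]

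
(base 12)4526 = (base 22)fi6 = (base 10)7662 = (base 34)6lc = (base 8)16756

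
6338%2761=816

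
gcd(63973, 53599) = 1729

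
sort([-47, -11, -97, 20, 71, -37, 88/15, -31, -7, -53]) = [-97, -53, -47, -37, -31, -11, -7, 88/15, 20, 71]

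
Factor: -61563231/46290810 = -1 * 2^(-1) * 3^1 * 5^(-1) * 59^(-1) * 26153^(-1) * 6840359^1 = -20521077/15430270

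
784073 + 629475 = 1413548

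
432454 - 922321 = -489867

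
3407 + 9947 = 13354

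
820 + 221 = 1041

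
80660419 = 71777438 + 8882981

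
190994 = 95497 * 2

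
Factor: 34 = 2^1 * 17^1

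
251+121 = 372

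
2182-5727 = -3545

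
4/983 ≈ 0.00407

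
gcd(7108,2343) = 1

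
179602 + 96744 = 276346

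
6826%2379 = 2068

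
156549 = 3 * 52183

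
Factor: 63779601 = 3^1*37^1*433^1*1327^1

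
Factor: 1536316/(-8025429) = -1 * 2^2 * 3^(-1) * 19^(-1) * 140797^(-1) * 384079^1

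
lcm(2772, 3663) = 102564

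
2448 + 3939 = 6387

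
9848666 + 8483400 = 18332066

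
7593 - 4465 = 3128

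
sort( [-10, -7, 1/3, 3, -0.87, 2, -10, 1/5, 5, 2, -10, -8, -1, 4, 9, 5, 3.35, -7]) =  [-10, -10, -10, -8, -7, -7, -1, -0.87, 1/5, 1/3, 2, 2, 3, 3.35, 4, 5, 5, 9]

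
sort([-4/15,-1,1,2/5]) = [-1,-4/15,2/5,1]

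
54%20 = 14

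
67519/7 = 9645 + 4/7 ≈ 9645.57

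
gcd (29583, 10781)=1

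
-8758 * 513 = -4492854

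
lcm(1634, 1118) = 21242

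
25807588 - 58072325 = -32264737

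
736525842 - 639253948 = 97271894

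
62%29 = 4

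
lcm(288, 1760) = 15840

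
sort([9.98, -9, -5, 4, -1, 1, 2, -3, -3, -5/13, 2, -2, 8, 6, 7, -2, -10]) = [-10, -9, -5, -3, -3, -2, -2, -1, -5/13, 1, 2, 2, 4, 6, 7, 8, 9.98]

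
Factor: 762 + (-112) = 2^1*5^2*13^1 = 650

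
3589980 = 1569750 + 2020230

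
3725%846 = 341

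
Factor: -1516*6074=-1*2^3*379^1*3037^1=-9208184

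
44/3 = 14 + 2/3 ≈ 14.67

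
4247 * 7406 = 31453282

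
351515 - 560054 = -208539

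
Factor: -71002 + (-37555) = -1*108557^1 = -108557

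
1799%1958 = 1799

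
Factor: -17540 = -1 * 2^2 * 5^1 * 877^1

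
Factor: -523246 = -1 * 2^1 * 397^1 * 659^1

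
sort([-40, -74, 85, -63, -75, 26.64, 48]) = [-75, -74, -63, -40, 26.64, 48, 85]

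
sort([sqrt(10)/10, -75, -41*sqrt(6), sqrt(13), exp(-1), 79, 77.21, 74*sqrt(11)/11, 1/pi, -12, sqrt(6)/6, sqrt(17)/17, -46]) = [-41*sqrt(6), -75, -46, -12, sqrt(17)/17, sqrt(10)/10, 1/pi, exp(-1), sqrt(6)/6, sqrt(13), 74*sqrt(11)/11, 77.21, 79]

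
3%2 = 1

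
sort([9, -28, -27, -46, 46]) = [-46, -28, -27, 9, 46]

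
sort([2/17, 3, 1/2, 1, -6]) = [-6, 2/17, 1/2, 1, 3]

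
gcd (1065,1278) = 213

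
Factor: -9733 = -1 * 9733^1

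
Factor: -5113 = -1 * 5113^1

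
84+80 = 164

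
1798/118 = 899/59 ≈ 15.24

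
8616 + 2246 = 10862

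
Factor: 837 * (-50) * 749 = -1 * 2^1 * 3^3 * 5^2 * 7^1 * 31^1 * 107^1 = -31345650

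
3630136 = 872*4163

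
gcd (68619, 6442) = 1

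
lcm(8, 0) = 0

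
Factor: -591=-1*3^1*197^1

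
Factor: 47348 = 2^2 * 7^1 * 19^1 * 89^1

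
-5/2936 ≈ -0.00170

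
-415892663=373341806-789234469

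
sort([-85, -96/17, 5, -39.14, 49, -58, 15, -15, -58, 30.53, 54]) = [-85, -58, -58, -39.14, -15, -96/17, 5, 15, 30.53, 49, 54]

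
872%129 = 98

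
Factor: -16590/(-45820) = 2^(-1)*3^1*7^1*29^(-1) = 21/58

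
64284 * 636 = 40884624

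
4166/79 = 52 + 58/79 ≈ 52.73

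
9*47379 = 426411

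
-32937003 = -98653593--65716590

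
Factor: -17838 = -1*2^1*3^2*991^1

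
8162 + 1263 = 9425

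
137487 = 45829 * 3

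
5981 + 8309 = 14290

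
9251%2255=231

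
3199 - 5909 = -2710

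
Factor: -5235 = -1 * 3^1 * 5^1 * 349^1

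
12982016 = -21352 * (-608)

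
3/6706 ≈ 0.000447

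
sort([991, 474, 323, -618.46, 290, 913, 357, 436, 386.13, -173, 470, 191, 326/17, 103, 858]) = [-618.46, -173, 326/17, 103, 191, 290, 323, 357, 386.13, 436, 470, 474, 858, 913, 991]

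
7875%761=265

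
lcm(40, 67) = 2680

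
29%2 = 1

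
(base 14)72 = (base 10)100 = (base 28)3g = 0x64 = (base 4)1210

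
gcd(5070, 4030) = 130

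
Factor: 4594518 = 2^1*3^2*255251^1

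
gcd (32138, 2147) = 1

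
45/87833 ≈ 0.000512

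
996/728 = 249/182 ≈ 1.37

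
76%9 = 4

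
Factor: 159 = 3^1*53^1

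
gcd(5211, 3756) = 3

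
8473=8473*1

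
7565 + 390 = 7955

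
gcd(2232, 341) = 31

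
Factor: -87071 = -1*87071^1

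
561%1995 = 561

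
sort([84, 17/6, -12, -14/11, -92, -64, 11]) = [-92, -64, -12, -14/11, 17/6, 11, 84]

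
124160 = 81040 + 43120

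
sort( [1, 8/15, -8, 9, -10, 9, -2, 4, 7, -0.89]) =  [-10, -8, -2, -0.89, 8/15, 1, 4, 7, 9, 9]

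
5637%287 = 184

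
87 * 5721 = 497727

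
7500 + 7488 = 14988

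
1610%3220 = 1610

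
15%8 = 7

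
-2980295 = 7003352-9983647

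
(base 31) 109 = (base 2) 1111001010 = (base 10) 970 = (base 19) 2d1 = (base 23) 1j4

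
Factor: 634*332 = 2^3*83^1*317^1 = 210488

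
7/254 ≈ 0.0276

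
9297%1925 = 1597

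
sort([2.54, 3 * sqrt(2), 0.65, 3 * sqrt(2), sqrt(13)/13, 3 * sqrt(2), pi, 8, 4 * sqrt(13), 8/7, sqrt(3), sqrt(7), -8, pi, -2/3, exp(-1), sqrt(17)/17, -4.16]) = [-8, -4.16, -2/3, sqrt(17)/17, sqrt(13)/13, exp(-1), 0.65, 8/7, sqrt(3), 2.54, sqrt(7), pi, pi, 3 * sqrt(2), 3 * sqrt(2), 3 * sqrt(2), 8, 4 * sqrt(13)]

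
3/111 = 1/37 ≈ 0.0270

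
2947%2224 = 723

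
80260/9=8917 + 7/9 ≈ 8917.78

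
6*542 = 3252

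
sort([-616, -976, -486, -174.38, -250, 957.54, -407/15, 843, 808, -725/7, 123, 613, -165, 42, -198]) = [-976, -616, -486, -250, -198, -174.38, -165, -725/7, -407/15, 42, 123, 613, 808, 843, 957.54]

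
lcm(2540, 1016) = 5080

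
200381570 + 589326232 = 789707802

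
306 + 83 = 389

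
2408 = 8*301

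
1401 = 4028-2627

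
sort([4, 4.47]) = [4, 4.47]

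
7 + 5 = 12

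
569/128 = 4 + 57/128≈4.45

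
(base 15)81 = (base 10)121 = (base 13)94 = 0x79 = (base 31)3s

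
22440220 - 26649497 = -4209277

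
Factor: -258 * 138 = -1 * 2^2 * 3^2 * 23^1 * 43^1 = -35604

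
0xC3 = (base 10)195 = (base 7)366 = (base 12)143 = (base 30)6F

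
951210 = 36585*26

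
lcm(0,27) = 0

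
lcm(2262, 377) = 2262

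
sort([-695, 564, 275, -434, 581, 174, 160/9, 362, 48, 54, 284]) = [-695, -434, 160/9, 48, 54, 174, 275, 284, 362, 564, 581]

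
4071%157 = 146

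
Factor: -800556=-1 * 2^2 * 3^1 * 66713^1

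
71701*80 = 5736080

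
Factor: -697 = -1*17^1*41^1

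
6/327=2/109 ≈ 0.0183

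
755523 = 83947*9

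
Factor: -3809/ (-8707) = 13^1*293^1*8707^ (-1)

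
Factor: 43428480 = 2^7*3^1*5^1*22619^1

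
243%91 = 61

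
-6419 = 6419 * (-1)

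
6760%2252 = 4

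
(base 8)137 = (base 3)10112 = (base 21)4b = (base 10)95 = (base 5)340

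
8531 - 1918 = 6613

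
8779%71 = 46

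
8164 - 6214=1950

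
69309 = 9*7701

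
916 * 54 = 49464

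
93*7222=671646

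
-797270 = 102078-899348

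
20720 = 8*2590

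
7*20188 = 141316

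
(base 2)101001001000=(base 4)221020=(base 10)2632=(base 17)91e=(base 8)5110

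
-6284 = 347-6631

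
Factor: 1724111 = 67^1*25733^1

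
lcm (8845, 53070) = 53070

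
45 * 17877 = 804465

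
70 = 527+-457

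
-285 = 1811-2096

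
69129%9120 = 5289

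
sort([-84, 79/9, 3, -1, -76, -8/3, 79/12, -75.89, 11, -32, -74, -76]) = [-84, -76, -76, -75.89, -74, -32, -8/3, -1, 3, 79/12, 79/9, 11]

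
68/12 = 17/3 ≈ 5.67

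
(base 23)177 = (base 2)1010111001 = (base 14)37b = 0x2b9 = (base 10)697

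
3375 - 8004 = -4629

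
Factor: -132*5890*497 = -1*2^3*3^1*5^1*7^1*11^1*19^1*31^1*71^1 = -386407560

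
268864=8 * 33608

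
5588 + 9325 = 14913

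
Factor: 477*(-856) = -1*2^3*3^2*53^1*107^1 = -408312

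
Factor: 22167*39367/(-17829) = -1*3^1*7^(-1)*283^(-1)*821^1*39367^1 = -96960921/1981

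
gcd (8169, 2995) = 1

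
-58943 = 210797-269740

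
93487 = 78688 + 14799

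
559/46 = 12 + 7/46 ≈ 12.15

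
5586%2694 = 198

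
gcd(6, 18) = 6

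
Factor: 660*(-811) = -1*2^2*3^1*5^1*11^1*811^1 = -535260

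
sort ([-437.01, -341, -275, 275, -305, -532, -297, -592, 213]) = [-592, -532, -437.01, -341, -305, -297, -275, 213, 275]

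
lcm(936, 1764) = 45864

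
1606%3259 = 1606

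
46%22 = 2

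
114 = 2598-2484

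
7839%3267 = 1305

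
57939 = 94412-36473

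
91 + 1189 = 1280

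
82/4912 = 41/2456 ≈ 0.0167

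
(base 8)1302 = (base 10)706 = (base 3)222011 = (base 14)386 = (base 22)1a2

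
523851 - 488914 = 34937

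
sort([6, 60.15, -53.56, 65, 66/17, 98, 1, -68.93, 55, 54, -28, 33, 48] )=[-68.93, -53.56, -28, 1, 66/17, 6, 33, 48, 54, 55, 60.15, 65, 98] 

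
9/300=3/100=0.03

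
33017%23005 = 10012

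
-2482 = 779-3261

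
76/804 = 19/201 ≈ 0.0945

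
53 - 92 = -39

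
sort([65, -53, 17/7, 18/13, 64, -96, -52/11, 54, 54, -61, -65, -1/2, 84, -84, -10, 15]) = [-96, -84, -65, -61, -53, -10, -52/11, -1/2, 18/13, 17/7, 15, 54, 54, 64, 65, 84]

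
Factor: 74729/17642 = 2^(-1)*8821^(-1)*74729^1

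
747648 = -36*(-20768)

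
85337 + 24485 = 109822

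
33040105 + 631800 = 33671905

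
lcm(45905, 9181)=45905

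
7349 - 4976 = 2373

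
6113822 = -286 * (-21377)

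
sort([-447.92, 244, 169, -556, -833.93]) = [-833.93, -556, -447.92, 169, 244]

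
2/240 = 1/120 ≈ 0.00833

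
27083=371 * 73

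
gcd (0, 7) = 7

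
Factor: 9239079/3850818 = 2^(-1) * 1109^1 * 2777^1 * 641803^(-1) = 3079693/1283606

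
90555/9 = 30185/3 ≈ 10061.67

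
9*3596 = 32364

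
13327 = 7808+5519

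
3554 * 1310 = 4655740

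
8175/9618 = 2725/3206 ≈ 0.850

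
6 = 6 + 0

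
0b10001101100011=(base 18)19h5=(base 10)9059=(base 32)8r3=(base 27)cbe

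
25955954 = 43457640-17501686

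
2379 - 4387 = -2008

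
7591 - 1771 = 5820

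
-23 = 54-77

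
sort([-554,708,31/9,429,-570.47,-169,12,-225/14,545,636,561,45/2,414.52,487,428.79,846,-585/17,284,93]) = [-570.47,-554,-169,-585/17,-225/14,31/9,12,45/2,93,284,414.52,428.79,429,487,545,561,636,708,846]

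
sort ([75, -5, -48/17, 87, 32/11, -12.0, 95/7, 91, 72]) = [-12.0, -5, -48/17, 32/11, 95/7, 72, 75, 87, 91]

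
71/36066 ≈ 0.00197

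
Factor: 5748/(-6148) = -1 * 3^1 * 29^(-1) * 53^(-1) * 479^1 = -1437/1537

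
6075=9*675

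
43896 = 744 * 59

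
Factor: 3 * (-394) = -1 * 2^1 * 3^1 * 197^1 = -1182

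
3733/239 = 15 + 148/239 ≈ 15.62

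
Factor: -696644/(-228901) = 2^2*13^1*13397^1*228901^(-1)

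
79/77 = 1 + 2/77 ≈ 1.03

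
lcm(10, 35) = 70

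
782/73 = 10+52/73 ≈ 10.71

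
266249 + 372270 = 638519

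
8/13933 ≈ 0.000574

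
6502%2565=1372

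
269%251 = 18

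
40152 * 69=2770488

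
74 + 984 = 1058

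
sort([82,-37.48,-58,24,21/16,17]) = [-58,-37.48,21/16,17,24,82]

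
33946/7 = 4849+3/7 ≈ 4849.43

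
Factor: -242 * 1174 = -1 * 2^2 * 11^2 * 587^1 = -284108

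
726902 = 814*893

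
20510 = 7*2930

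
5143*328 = 1686904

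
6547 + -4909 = 1638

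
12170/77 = 158 + 4/77 ≈ 158.05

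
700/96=7 + 7/24≈7.29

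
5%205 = 5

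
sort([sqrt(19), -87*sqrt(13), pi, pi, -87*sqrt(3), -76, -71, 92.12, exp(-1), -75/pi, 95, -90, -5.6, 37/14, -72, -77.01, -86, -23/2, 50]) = [-87*sqrt(13), -87*sqrt(3), -90, -86, -77.01, -76, -72, -71, -75/pi, -23/2, -5.6, exp(-1), 37/14, pi, pi, sqrt(19), 50, 92.12, 95]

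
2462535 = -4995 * (-493)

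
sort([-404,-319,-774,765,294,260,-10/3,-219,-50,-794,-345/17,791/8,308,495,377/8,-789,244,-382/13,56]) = [-794,-789,-774,-404,-319,-219,-50,-382/13,-345/17,-10/3,377/8,56,791/8,244,260,294,308,495,765]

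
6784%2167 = 283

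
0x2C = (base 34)1A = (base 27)1H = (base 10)44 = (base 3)1122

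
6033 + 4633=10666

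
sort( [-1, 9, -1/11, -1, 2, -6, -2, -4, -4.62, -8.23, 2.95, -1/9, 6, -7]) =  [-8.23, -7, -6, -4.62, -4, -2, -1, -1, -1/9, -1/11, 2, 2.95, 6, 9]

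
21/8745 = 7/2915 ≈ 0.00240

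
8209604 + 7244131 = 15453735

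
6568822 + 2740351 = 9309173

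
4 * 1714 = 6856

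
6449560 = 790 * 8164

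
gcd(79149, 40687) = 1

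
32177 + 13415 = 45592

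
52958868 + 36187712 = 89146580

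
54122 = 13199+40923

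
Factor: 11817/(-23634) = -1*2^(-1) = -1/2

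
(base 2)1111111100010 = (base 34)722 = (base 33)7gb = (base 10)8162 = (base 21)iae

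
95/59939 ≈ 0.00158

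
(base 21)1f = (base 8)44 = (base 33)13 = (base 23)1d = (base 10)36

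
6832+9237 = 16069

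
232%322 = 232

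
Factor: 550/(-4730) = -1*5^1*43^(-1) = -5/43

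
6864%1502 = 856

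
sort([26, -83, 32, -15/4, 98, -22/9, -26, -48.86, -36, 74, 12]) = [-83, -48.86, -36, -26, -15/4, -22/9, 12, 26, 32, 74, 98]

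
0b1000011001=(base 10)537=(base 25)lc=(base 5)4122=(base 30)hr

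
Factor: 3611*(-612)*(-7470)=2^3*3^4*5^1*17^1*23^1*83^1*157^1=16508192040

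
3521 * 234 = 823914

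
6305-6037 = 268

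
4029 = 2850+1179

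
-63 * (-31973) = 2014299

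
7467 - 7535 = -68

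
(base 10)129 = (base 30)49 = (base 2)10000001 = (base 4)2001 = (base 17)7a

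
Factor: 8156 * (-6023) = -1 * 2^2 * 19^1 * 317^1 * 2039^1 = -49123588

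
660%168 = 156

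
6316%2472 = 1372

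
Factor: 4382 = 2^1*7^1*313^1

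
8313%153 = 51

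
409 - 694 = -285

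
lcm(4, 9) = 36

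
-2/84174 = -1/42087 ≈ -0.0000238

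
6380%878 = 234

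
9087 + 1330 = 10417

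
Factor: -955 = -1*5^1*191^1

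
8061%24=21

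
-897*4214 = -3779958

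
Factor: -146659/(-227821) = 11^(-1) * 17^1 * 139^(-1) * 149^(-1) * 8627^1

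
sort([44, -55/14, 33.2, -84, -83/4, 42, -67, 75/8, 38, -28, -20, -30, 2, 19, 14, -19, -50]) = [-84, -67, -50, -30, -28, -83/4, -20, -19, -55/14, 2, 75/8, 14, 19, 33.2, 38, 42, 44]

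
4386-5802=-1416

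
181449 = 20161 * 9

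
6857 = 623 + 6234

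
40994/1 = 40994 = 40994.00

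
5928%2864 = 200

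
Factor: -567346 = -1*2^1*13^1*21821^1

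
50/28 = 1 + 11/14 ≈ 1.79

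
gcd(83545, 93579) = 1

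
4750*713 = 3386750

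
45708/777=15236/259 ≈ 58.83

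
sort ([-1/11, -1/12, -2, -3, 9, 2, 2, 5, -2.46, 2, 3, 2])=[-3, -2.46, -2, -1/11, -1/12, 2, 2, 2, 2, 3, 5, 9]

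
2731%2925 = 2731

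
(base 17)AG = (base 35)5B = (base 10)186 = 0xBA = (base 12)136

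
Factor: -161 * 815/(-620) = 2^(-2) * 7^1 * 23^1 * 31^(-1) * 163^1 = 26243/124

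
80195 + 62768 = 142963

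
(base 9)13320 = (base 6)105413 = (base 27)c9i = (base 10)9009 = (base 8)21461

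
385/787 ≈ 0.489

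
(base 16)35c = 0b1101011100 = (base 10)860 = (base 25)19a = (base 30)sk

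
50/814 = 25/407 ≈ 0.0614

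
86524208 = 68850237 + 17673971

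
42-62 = -20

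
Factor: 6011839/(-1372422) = -1*2^(-1)*3^(-1)*967^1*6217^1*228737^(-1)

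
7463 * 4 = 29852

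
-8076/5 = -1615 - 1/5 = -1615.20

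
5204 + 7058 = 12262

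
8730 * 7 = 61110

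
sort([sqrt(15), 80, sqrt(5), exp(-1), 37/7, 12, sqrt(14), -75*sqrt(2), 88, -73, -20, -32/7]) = [-75*sqrt(2), -73, -20, -32/7, exp(-1), sqrt(5), sqrt(14), sqrt(15), 37/7, 12, 80, 88]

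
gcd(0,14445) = 14445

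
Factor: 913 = 11^1 * 83^1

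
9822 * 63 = 618786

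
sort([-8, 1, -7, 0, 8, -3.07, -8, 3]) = [-8, -8, -7, -3.07, 0, 1, 3, 8]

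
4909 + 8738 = 13647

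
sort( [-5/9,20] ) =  [-5/9,20] 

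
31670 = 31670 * 1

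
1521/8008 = 117/616 ≈ 0.190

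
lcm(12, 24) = 24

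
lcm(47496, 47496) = 47496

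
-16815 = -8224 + -8591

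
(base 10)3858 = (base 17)d5g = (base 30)48i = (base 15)1223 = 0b111100010010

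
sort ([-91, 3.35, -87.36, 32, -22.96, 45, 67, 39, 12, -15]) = [-91, -87.36, -22.96, -15, 3.35, 12, 32, 39, 45, 67]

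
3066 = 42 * 73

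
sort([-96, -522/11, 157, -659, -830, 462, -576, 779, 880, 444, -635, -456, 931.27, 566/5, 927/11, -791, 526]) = [-830, -791, -659, -635, -576, -456, -96, -522/11, 927/11, 566/5, 157, 444, 462, 526, 779, 880, 931.27]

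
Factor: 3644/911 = 2^2 = 4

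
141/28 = 5 + 1/28 ≈ 5.04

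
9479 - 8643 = 836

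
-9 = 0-9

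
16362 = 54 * 303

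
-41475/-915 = 45 + 20/61 ≈ 45.33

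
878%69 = 50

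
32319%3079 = 1529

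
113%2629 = 113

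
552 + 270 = 822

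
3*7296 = 21888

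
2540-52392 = -49852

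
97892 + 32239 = 130131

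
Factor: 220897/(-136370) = -1 * 2^(-1) * 5^(-1) * 13^(-1) * 1049^(-1) * 220897^1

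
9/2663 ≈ 0.00338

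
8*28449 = 227592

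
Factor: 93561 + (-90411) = 2^1 * 3^2 * 5^2 * 7^1 = 3150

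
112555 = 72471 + 40084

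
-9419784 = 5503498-14923282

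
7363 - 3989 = 3374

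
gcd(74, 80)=2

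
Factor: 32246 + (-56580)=-1 * 2^1 * 23^3=-24334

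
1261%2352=1261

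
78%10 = 8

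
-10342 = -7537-2805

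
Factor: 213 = 3^1 * 71^1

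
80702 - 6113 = 74589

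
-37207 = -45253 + 8046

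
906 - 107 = 799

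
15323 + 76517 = 91840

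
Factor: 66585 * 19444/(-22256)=-1 * 2^(-2) * 3^1 * 5^1 * 13^(-1) * 23^1 * 107^(-1) * 193^1 * 4861^1=-323669685/5564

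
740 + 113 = 853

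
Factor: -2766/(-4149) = 2^1*3^(-1) = 2/3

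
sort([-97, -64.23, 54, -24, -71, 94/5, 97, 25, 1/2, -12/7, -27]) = [-97, -71, -64.23, -27, -24, -12/7, 1/2, 94/5, 25, 54, 97]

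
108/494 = 54/247 ≈ 0.219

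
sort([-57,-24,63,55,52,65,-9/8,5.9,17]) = [-57,-24,-9/8,5.9,17,52,55,63,65]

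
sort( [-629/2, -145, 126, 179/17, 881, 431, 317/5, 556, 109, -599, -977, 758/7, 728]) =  [-977, -599, -629/2, -145, 179/17, 317/5, 758/7, 109, 126, 431, 556, 728, 881]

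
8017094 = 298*26903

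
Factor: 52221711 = 3^1 * 17407237^1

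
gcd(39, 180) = 3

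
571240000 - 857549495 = -286309495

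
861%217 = 210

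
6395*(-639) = -4086405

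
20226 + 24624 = 44850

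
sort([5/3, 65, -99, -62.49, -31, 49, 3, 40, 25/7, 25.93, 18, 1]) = [-99, -62.49, -31, 1, 5/3, 3, 25/7, 18, 25.93, 40, 49, 65]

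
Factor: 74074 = 2^1 * 7^1 * 11^1 * 13^1 * 37^1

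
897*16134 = 14472198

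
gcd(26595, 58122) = 9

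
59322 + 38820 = 98142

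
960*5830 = 5596800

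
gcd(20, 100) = 20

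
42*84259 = 3538878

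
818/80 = 409/40 ≈ 10.23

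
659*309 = 203631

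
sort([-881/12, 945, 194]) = [-881/12, 194, 945]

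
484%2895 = 484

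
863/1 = 863 = 863.00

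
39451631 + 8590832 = 48042463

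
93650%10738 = 7746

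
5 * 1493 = 7465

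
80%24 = 8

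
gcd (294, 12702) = 6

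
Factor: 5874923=5874923^1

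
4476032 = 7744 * 578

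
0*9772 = 0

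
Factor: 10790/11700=2^(-1) * 3^(-2) * 5^(-1) * 83^1=83/90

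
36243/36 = 4027/4 = 1006.75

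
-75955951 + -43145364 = -119101315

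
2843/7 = 406+1/7≈406.14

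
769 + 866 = 1635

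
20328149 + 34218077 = 54546226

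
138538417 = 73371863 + 65166554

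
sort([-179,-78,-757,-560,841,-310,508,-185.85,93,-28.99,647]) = [-757,-560,-310,-185.85,-179,-78,-28.99,93,508,647,841]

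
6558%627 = 288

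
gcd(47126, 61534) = 2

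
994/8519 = 142/1217 ≈ 0.117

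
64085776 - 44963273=19122503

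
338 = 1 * 338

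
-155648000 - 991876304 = -1147524304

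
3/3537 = 1/1179 ≈ 0.000848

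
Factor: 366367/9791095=5^(-1)*17^1*23^1*83^(-1)*937^1*23593^(-1)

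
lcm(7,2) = 14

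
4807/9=534 + 1/9 ≈ 534.11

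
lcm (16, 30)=240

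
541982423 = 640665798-98683375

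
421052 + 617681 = 1038733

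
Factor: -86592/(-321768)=2^3 * 3^(-1) * 11^1 * 109^(-1)=88/327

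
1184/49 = 24 + 8/49≈24.16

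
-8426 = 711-9137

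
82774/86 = 41387/43 ≈ 962.49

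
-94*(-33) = 3102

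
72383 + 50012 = 122395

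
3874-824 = 3050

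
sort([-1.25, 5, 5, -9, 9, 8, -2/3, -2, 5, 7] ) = [-9, -2, -1.25, -2/3, 5, 5, 5, 7, 8, 9] 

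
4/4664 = 1/1166 ≈ 0.000858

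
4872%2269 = 334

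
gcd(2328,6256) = 8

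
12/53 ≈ 0.226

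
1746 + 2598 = 4344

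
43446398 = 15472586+27973812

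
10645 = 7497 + 3148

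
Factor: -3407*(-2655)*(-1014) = -1*2^1*3^3*5^1*13^2*59^1*3407^1 = -9172223190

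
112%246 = 112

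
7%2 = 1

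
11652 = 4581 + 7071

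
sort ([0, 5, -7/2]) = [-7/2, 0, 5]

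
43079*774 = 33343146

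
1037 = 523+514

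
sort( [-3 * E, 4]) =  [-3 * E, 4]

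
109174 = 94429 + 14745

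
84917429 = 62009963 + 22907466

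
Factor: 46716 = 2^2 * 3^1 * 17^1 * 229^1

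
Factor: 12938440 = 2^3*5^1*107^1*3023^1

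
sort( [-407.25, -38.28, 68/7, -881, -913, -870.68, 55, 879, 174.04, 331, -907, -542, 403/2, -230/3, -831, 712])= [-913, -907, -881, -870.68, -831, -542, -407.25, -230/3, -38.28, 68/7, 55, 174.04, 403/2, 331, 712, 879]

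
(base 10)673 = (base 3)220221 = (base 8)1241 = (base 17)25a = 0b1010100001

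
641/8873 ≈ 0.0722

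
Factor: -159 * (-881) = 3^1 * 53^1 * 881^1 = 140079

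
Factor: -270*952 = -1*2^4*3^3*5^1*7^1*17^1 = -257040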